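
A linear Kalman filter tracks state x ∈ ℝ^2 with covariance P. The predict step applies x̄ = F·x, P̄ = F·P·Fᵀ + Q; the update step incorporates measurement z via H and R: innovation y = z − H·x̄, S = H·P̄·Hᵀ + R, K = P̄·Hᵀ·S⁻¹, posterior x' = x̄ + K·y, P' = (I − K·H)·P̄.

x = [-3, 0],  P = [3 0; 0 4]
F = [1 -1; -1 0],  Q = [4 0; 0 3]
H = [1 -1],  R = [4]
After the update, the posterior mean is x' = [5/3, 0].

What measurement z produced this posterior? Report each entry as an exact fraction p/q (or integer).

x̄ = F·x = [-3, 3]
P̄ = F·P·Fᵀ + Q = [11 -3; -3 6]
S = H·P̄·Hᵀ + R = [27]
K = P̄·Hᵀ·S⁻¹ = [14/27; -1/3]
x' − x̄ = [14/3, -3] = K·y
y = (KᵀK)⁻¹·Kᵀ·(x' − x̄) = [9]
z = y + H·x̄ = [9] + [-6] = [3]

z = [3]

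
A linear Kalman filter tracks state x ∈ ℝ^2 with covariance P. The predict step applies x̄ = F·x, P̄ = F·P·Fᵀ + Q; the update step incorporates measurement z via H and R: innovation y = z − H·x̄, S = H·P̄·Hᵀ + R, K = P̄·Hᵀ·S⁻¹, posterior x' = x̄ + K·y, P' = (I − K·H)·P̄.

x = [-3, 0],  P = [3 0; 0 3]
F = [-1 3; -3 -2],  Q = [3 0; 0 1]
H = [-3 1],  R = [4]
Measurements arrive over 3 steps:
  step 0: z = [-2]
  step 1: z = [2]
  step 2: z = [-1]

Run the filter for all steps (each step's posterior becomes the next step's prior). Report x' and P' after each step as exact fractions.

step 0: x' = [1401/395, 3421/395], P' = [1371/395 3681/395; 3681/395 11311/395]
step 1: x' = [-1724547/1381271, -2564783/1381271], P' = [1316286/1381271 2603550/1381271; 2603550/1381271 9293490/1381271]
step 2: x' = [586189896/584356481, 1233400975/584356481], P' = [1086000087/1168712962 2096090025/1168712962; 2096090025/1168712962 7455290879/1168712962]

step 0: x̄ = F·x = [3, 9]
step 0: P̄ = F·P·Fᵀ + Q = [33 -9; -9 40]
step 0: y = z − H·x̄ = [-2]
step 0: S = H·P̄·Hᵀ + R = [395]
step 0: K = P̄·Hᵀ·S⁻¹ = [-108/395; 67/395]
step 0: x' = x̄ + K·y = [1401/395, 3421/395]
step 0: P' = (I − K·H)·P̄ = [1371/395 3681/395; 3681/395 11311/395]
step 1: x̄ = F·x = [8862/395, -2209/79]
step 1: P̄ = F·P·Fᵀ + Q = [82269/395 -17904/79; -17904/79 20430/79]
step 1: y = z − H·x̄ = [38421/395]
step 1: S = H·P̄·Hᵀ + R = [1381271/395]
step 1: K = P̄·Hᵀ·S⁻¹ = [-336327/1381271; 370710/1381271]
step 1: x' = x̄ + K·y = [-1724547/1381271, -2564783/1381271]
step 1: P' = (I − K·H)·P̄ = [1316286/1381271 2603550/1381271; 2603550/1381271 9293490/1381271]
step 2: x̄ = F·x = [-5969802/1381271, 10303207/1381271]
step 2: P̄ = F·P·Fᵀ + Q = [73480209/1381271 -70036932/1381271; -70036932/1381271 81644405/1381271]
step 2: y = z − H·x̄ = [-29593884/1381271]
step 2: S = H·P̄·Hᵀ + R = [1168712962/1381271]
step 2: K = P̄·Hᵀ·S⁻¹ = [-290477559/1168712962; 291755201/1168712962]
step 2: x' = x̄ + K·y = [586189896/584356481, 1233400975/584356481]
step 2: P' = (I − K·H)·P̄ = [1086000087/1168712962 2096090025/1168712962; 2096090025/1168712962 7455290879/1168712962]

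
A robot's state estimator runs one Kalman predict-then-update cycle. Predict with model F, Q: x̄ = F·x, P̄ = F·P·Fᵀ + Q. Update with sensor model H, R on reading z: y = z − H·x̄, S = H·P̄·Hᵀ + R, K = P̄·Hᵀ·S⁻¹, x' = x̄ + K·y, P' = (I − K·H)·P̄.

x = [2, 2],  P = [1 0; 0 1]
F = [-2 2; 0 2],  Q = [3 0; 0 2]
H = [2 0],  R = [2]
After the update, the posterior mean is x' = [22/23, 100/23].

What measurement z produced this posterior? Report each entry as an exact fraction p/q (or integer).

x̄ = F·x = [0, 4]
P̄ = F·P·Fᵀ + Q = [11 4; 4 6]
S = H·P̄·Hᵀ + R = [46]
K = P̄·Hᵀ·S⁻¹ = [11/23; 4/23]
x' − x̄ = [22/23, 8/23] = K·y
y = (KᵀK)⁻¹·Kᵀ·(x' − x̄) = [2]
z = y + H·x̄ = [2] + [0] = [2]

z = [2]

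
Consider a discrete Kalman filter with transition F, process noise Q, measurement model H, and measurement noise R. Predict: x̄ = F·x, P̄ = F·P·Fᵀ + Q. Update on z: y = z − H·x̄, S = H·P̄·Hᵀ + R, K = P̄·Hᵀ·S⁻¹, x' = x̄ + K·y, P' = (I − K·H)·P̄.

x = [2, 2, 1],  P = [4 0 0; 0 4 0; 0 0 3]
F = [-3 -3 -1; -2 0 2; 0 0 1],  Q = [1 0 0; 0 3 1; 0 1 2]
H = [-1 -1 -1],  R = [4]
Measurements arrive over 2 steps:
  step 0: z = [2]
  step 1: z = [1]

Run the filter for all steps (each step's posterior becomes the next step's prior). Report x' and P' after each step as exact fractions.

step 0: x̄ = F·x = [-13, -2, 1]
step 0: P̄ = F·P·Fᵀ + Q = [76 18 -3; 18 31 7; -3 7 5]
step 0: y = z − H·x̄ = [-12]
step 0: S = H·P̄·Hᵀ + R = [160]
step 0: K = P̄·Hᵀ·S⁻¹ = [-91/160; -7/20; -9/160]
step 0: x' = x̄ + K·y = [-247/40, 11/5, 67/40]
step 0: P' = (I − K·H)·P̄ = [3879/160 -277/20 -1299/160; -277/20 57/5 77/20; -1299/160 77/20 719/160]
step 1: x̄ = F·x = [41/4, 157/10, 67/40]
step 1: P̄ = F·P·Fᵀ + Q = [411/8 251/4 133/16; 251/4 1829/10 1049/40; 133/16 1049/40 1039/160]
step 1: y = z − H·x̄ = [229/8]
step 1: S = H·P̄·Hᵀ + R = [14059/32]
step 1: K = P̄·Hᵀ·S⁻¹ = [-3918/14059; -8700/14059; -1313/14059]
step 1: x' = x̄ + K·y = [31952/14059, -141556/70295, -70179/70295]
step 1: P' = (I − K·H)·P̄ = [242571/14059 -183004/14059 -43895/14059; -183004/14059 1030393/70295 58627/70295; -43895/14059 58627/70295 187108/70295]

step 0: x' = [-247/40, 11/5, 67/40], P' = [3879/160 -277/20 -1299/160; -277/20 57/5 77/20; -1299/160 77/20 719/160]
step 1: x' = [31952/14059, -141556/70295, -70179/70295], P' = [242571/14059 -183004/14059 -43895/14059; -183004/14059 1030393/70295 58627/70295; -43895/14059 58627/70295 187108/70295]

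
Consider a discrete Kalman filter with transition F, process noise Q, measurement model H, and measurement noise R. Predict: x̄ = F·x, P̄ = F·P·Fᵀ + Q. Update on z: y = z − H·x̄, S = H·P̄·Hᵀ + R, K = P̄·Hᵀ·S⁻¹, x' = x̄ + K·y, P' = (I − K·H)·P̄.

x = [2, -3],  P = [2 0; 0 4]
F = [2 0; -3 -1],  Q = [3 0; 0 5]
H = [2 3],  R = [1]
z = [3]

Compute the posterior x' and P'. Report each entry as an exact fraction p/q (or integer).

x' = [65/18, -17/12]
P' = [347/36 -155/24; -155/24 71/16]

x̄ = F·x = [4, -3]
P̄ = F·P·Fᵀ + Q = [11 -12; -12 27]
y = z − H·x̄ = [4]
S = H·P̄·Hᵀ + R = [144]
K = P̄·Hᵀ·S⁻¹ = [-7/72; 19/48]
x' = x̄ + K·y = [65/18, -17/12]
P' = (I − K·H)·P̄ = [347/36 -155/24; -155/24 71/16]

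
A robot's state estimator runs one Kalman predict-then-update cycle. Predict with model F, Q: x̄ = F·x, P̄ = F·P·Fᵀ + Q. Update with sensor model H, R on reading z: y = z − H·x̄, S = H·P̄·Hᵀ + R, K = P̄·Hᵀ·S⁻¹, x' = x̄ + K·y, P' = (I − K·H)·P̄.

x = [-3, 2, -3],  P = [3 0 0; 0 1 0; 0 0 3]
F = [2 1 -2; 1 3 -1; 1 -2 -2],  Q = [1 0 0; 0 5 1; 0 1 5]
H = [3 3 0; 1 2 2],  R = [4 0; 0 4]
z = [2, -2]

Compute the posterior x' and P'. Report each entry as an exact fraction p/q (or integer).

x̄ = F·x = [2, 6, -1]
P̄ = F·P·Fᵀ + Q = [26 15 16; 15 20 4; 16 4 24]
y = z − H·x̄ = [-22, -14]
S = H·P̄·Hᵀ + R = [688 453; 453 362]
K = P̄·Hᵀ·S⁻¹ = [4662/43847 4825/43847; 9471/43847 -4221/43847; -10896/43847 22356/43847]
x' = x̄ + K·y = [-82420/43847, 113814/43847, -117119/43847]
P' = (I − K·H)·P̄ = [141996/43847 -135780/43847 74432/43847; -135780/43847 148408/43847 -88960/43847; 74432/43847 -88960/43847 96456/43847]

x' = [-82420/43847, 113814/43847, -117119/43847]
P' = [141996/43847 -135780/43847 74432/43847; -135780/43847 148408/43847 -88960/43847; 74432/43847 -88960/43847 96456/43847]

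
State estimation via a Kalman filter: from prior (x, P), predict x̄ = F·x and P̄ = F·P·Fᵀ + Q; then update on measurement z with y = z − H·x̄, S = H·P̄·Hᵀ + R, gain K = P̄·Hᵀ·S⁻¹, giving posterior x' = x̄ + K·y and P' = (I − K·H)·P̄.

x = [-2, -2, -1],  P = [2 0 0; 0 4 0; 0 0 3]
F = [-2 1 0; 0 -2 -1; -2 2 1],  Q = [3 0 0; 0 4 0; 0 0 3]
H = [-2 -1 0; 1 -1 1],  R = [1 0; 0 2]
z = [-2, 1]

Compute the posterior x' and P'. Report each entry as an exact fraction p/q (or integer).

x̄ = F·x = [2, 5, -1]
P̄ = F·P·Fᵀ + Q = [15 -8 16; -8 23 -19; 16 -19 30]
y = z − H·x̄ = [7, 5]
S = H·P̄·Hᵀ + R = [52 -28; -28 156]
K = P̄·Hᵀ·S⁻¹ = [-585/1832 353/1832; -623/1832 -699/1832; -13/458 377/916]
x' = x̄ + K·y = [667/916, 163/229, 787/916]
P' = (I − K·H)·P̄ = [843/1832 -1101/1832 -619/916; -1101/1832 2825/1832 316/229; -619/916 316/229 2637/916]

x' = [667/916, 163/229, 787/916]
P' = [843/1832 -1101/1832 -619/916; -1101/1832 2825/1832 316/229; -619/916 316/229 2637/916]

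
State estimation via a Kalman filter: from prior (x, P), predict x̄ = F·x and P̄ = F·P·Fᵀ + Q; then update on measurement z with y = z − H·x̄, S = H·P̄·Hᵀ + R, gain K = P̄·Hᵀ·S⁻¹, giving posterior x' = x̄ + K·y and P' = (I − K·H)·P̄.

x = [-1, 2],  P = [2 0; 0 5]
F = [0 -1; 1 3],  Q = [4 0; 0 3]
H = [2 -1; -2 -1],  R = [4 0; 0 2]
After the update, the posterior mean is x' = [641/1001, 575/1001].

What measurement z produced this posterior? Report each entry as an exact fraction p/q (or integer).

z = [1, -2]

x̄ = F·x = [-2, 5]
P̄ = F·P·Fᵀ + Q = [9 -15; -15 50]
S = H·P̄·Hᵀ + R = [150 14; 14 28]
K = P̄·Hᵀ·S⁻¹ = [69/286 -228/1001; -70/143 -470/1001]
x' − x̄ = [2643/1001, -4430/1001] = K·y
y = (KᵀK)⁻¹·Kᵀ·(x' − x̄) = [10, -1]
z = y + H·x̄ = [10, -1] + [-9, -1] = [1, -2]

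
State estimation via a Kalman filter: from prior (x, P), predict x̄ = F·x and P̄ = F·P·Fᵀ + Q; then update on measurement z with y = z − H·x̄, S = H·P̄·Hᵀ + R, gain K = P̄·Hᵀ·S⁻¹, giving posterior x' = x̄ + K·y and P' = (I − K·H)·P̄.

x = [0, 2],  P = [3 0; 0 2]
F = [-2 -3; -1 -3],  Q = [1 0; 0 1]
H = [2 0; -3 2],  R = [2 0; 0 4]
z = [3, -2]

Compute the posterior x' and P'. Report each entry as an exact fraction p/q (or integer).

x' = [502/393, 82/131]
P' = [548/1179 244/393; 244/393 210/131]

x̄ = F·x = [-6, -6]
P̄ = F·P·Fᵀ + Q = [31 24; 24 22]
y = z − H·x̄ = [15, -8]
S = H·P̄·Hᵀ + R = [126 -90; -90 83]
K = P̄·Hᵀ·S⁻¹ = [548/1179 -5/131; 244/393 44/131]
x' = x̄ + K·y = [502/393, 82/131]
P' = (I − K·H)·P̄ = [548/1179 244/393; 244/393 210/131]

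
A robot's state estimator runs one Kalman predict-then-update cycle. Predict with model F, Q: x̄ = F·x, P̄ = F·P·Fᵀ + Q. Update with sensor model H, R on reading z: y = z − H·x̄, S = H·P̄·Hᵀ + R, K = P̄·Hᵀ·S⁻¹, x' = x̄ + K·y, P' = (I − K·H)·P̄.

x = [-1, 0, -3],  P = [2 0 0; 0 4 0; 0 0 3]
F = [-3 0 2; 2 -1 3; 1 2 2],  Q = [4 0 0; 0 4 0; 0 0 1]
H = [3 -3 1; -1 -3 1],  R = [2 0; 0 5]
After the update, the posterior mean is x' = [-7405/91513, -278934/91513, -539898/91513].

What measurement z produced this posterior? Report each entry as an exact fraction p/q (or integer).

z = [3, 3]

x̄ = F·x = [-3, -11, -7]
P̄ = F·P·Fᵀ + Q = [34 6 6; 6 43 14; 6 14 31]
S = H·P̄·Hᵀ + R = [570 208; 208 397]
K = P̄·Hᵀ·S⁻¹ = [22649/91513 -22470/91513; -13341/183026 -24397/91513; 6315/183026 -5573/91513]
x' − x̄ = [267134/91513, 727709/91513, 100693/91513] = K·y
y = (KᵀK)⁻¹·Kᵀ·(x' − x̄) = [-14, -26]
z = y + H·x̄ = [-14, -26] + [17, 29] = [3, 3]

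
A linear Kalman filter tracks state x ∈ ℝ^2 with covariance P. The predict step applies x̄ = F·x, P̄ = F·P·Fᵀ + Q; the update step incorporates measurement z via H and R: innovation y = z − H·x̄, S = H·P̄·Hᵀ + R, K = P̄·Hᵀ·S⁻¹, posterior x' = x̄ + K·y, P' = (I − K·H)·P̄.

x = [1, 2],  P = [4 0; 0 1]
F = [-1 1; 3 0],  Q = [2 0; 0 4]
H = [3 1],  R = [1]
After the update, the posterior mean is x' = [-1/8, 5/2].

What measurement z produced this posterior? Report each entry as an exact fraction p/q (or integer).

z = [2]

x̄ = F·x = [1, 3]
P̄ = F·P·Fᵀ + Q = [7 -12; -12 40]
S = H·P̄·Hᵀ + R = [32]
K = P̄·Hᵀ·S⁻¹ = [9/32; 1/8]
x' − x̄ = [-9/8, -1/2] = K·y
y = (KᵀK)⁻¹·Kᵀ·(x' − x̄) = [-4]
z = y + H·x̄ = [-4] + [6] = [2]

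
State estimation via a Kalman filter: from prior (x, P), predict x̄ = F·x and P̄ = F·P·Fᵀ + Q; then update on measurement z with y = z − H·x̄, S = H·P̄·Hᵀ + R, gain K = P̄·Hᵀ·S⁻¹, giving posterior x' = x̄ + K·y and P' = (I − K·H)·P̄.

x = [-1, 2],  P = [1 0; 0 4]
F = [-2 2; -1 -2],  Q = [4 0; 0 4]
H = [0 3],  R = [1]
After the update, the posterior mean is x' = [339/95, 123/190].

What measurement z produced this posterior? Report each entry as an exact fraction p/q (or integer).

z = [2]

x̄ = F·x = [6, -3]
P̄ = F·P·Fᵀ + Q = [24 -14; -14 21]
S = H·P̄·Hᵀ + R = [190]
K = P̄·Hᵀ·S⁻¹ = [-21/95; 63/190]
x' − x̄ = [-231/95, 693/190] = K·y
y = (KᵀK)⁻¹·Kᵀ·(x' − x̄) = [11]
z = y + H·x̄ = [11] + [-9] = [2]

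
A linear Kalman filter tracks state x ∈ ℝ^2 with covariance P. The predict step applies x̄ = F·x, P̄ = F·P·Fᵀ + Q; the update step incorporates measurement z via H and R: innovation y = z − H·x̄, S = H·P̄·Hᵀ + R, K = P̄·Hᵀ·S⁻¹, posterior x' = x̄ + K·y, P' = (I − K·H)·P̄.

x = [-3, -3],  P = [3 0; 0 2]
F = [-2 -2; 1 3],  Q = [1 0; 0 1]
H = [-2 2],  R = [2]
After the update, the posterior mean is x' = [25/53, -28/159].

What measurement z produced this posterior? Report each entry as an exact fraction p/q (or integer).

z = [-1]

x̄ = F·x = [12, -12]
P̄ = F·P·Fᵀ + Q = [21 -18; -18 22]
S = H·P̄·Hᵀ + R = [318]
K = P̄·Hᵀ·S⁻¹ = [-13/53; 40/159]
x' − x̄ = [-611/53, 1880/159] = K·y
y = (KᵀK)⁻¹·Kᵀ·(x' − x̄) = [47]
z = y + H·x̄ = [47] + [-48] = [-1]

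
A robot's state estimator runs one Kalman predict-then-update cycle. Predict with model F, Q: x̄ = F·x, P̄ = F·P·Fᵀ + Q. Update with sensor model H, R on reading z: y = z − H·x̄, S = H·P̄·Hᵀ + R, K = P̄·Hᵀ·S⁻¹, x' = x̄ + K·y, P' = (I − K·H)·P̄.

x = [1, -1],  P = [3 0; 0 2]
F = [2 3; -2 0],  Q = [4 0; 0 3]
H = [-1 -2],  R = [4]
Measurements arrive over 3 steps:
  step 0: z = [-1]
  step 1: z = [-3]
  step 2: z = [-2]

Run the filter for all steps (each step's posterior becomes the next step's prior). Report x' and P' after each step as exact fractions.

step 0: x' = [1/5, 4/25], P' = [32 -78/5; -78/5 213/25]
step 1: x' = [801/1471, 12496/10297], P' = [23600/1471 -12138/1471; -12138/1471 53863/10297]
step 2: x' = [11289034/2371099, -3262058/2371099], P' = [36726896/2371099 -18633138/2371099; -18633138/2371099 11781325/2371099]

step 0: x̄ = F·x = [-1, -2]
step 0: P̄ = F·P·Fᵀ + Q = [34 -12; -12 15]
step 0: y = z − H·x̄ = [-6]
step 0: S = H·P̄·Hᵀ + R = [50]
step 0: K = P̄·Hᵀ·S⁻¹ = [-1/5; -9/25]
step 0: x' = x̄ + K·y = [1/5, 4/25]
step 0: P' = (I − K·H)·P̄ = [32 -78/5; -78/5 213/25]
step 1: x̄ = F·x = [22/25, -2/5]
step 1: P̄ = F·P·Fᵀ + Q = [537/25 -172/5; -172/5 131]
step 1: y = z − H·x̄ = [-73/25]
step 1: S = H·P̄·Hᵀ + R = [10297/25]
step 1: K = P̄·Hᵀ·S⁻¹ = [169/1471; -5690/10297]
step 1: x' = x̄ + K·y = [801/1471, 12496/10297]
step 1: P' = (I − K·H)·P̄ = [23600/1471 -12138/1471; -12138/1471 53863/10297]
step 2: x̄ = F·x = [48702/10297, -1602/1471]
step 2: P̄ = F·P·Fᵀ + Q = [167163/10297 -21572/1471; -21572/1471 98813/1471]
step 2: y = z − H·x̄ = [5680/10297]
step 2: S = H·P̄·Hᵀ + R = [2371099/10297]
step 2: K = P̄·Hᵀ·S⁻¹ = [134845/2371099; -1232378/2371099]
step 2: x' = x̄ + K·y = [11289034/2371099, -3262058/2371099]
step 2: P' = (I − K·H)·P̄ = [36726896/2371099 -18633138/2371099; -18633138/2371099 11781325/2371099]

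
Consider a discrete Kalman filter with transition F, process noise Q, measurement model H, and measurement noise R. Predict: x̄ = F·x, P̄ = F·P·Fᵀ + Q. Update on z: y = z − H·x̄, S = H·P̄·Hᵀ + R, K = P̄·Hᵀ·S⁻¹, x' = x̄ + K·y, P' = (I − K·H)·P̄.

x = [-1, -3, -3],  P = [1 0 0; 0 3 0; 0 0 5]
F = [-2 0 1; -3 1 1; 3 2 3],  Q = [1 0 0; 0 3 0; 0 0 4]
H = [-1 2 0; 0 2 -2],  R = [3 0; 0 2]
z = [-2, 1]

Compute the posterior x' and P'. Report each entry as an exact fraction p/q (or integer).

x̄ = F·x = [-1, -3, -18]
P̄ = F·P·Fᵀ + Q = [10 11 9; 11 20 12; 9 12 70]
y = z − H·x̄ = [3, -29]
S = H·P̄·Hᵀ + R = [49 28; 28 266]
K = P̄·Hᵀ·S⁻¹ = [44/175 -2/175; 519/875 -2/875; 517/875 -436/875]
x' = x̄ + K·y = [3/35, -202/175, -311/175]
P' = (I − K·H)·P̄ = [246/35 681/175 683/175; 681/175 2481/875 2483/875; 683/175 2483/875 417/125]

x' = [3/35, -202/175, -311/175]
P' = [246/35 681/175 683/175; 681/175 2481/875 2483/875; 683/175 2483/875 417/125]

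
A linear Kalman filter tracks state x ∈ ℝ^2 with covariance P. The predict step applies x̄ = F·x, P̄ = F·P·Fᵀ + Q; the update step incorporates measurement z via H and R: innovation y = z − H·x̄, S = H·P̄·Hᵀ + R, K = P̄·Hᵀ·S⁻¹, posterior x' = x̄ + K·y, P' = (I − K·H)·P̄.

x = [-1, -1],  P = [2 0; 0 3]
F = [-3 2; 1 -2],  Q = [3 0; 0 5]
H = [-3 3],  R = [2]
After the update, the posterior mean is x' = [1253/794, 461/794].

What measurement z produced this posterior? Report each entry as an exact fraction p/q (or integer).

z = [-3]

x̄ = F·x = [1, 1]
P̄ = F·P·Fᵀ + Q = [33 -18; -18 19]
S = H·P̄·Hᵀ + R = [794]
K = P̄·Hᵀ·S⁻¹ = [-153/794; 111/794]
x' − x̄ = [459/794, -333/794] = K·y
y = (KᵀK)⁻¹·Kᵀ·(x' − x̄) = [-3]
z = y + H·x̄ = [-3] + [0] = [-3]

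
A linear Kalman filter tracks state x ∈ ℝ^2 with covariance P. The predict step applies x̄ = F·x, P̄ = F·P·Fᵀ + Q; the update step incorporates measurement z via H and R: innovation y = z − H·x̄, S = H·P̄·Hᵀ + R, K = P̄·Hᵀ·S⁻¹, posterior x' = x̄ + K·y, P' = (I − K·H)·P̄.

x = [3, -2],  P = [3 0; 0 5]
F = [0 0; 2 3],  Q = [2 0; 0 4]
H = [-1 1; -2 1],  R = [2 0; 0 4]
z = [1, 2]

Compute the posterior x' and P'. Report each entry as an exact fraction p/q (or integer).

x̄ = F·x = [0, 0]
P̄ = F·P·Fᵀ + Q = [2 0; 0 61]
y = z − H·x̄ = [1, 2]
S = H·P̄·Hᵀ + R = [65 65; 65 73]
K = P̄·Hᵀ·S⁻¹ = [57/260 -1/4; 61/65 0]
x' = x̄ + K·y = [-73/260, 61/65]
P' = (I − K·H)·P̄ = [187/130 122/65; 122/65 244/65]

x' = [-73/260, 61/65]
P' = [187/130 122/65; 122/65 244/65]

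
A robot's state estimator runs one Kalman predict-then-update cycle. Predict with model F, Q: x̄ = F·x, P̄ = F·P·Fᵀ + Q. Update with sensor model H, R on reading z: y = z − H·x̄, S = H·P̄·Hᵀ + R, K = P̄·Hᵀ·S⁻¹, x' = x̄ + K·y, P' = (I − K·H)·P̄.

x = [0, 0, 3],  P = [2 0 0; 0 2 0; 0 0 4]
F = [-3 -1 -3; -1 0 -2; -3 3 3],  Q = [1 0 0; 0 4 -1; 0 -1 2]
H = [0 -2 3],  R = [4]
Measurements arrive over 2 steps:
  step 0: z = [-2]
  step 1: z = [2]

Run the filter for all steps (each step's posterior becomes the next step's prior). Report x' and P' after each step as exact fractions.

step 0: x̄ = F·x = [-9, -6, 9]
step 0: P̄ = F·P·Fᵀ + Q = [57 30 -24; 30 22 -19; -24 -19 74]
step 0: y = z − H·x̄ = [-41]
step 0: S = H·P̄·Hᵀ + R = [986]
step 0: K = P̄·Hᵀ·S⁻¹ = [-66/493; -101/986; 130/493]
step 0: x' = x̄ + K·y = [-1731/493, -1775/986, -893/493]
step 0: P' = (I − K·H)·P̄ = [19389/493 8124/493 5328/493; 8124/493 11491/986 3763/493; 5328/493 3763/493 2682/493]
step 1: x̄ = F·x = [17519/986, 3517/493, -297/986]
step 1: P̄ = F·P·Fᵀ + Q = [744207/986 137861/493 78453/986; 137861/493 53401/493 10616/493; 78453/986 10616/493 153865/986]
step 1: y = z − H·x̄ = [16931/986]
step 1: S = H·P̄·Hᵀ + R = [1561153/986]
step 1: K = P̄·Hᵀ·S⁻¹ = [-28735/141923; -13628/141923; 419131/1561153]
step 1: x' = x̄ + K·y = [2028232/141923, 778449/141923, 6726820/1561153]
step 1: P' = (I − K·H)·P̄ = [97908101/141923 35318141/141923 23507114/141923; 35318141/141923 13300927/141923 8849114/141923; 23507114/141923 8849114/141923 65452344/1561153]

step 0: x' = [-1731/493, -1775/986, -893/493], P' = [19389/493 8124/493 5328/493; 8124/493 11491/986 3763/493; 5328/493 3763/493 2682/493]
step 1: x' = [2028232/141923, 778449/141923, 6726820/1561153], P' = [97908101/141923 35318141/141923 23507114/141923; 35318141/141923 13300927/141923 8849114/141923; 23507114/141923 8849114/141923 65452344/1561153]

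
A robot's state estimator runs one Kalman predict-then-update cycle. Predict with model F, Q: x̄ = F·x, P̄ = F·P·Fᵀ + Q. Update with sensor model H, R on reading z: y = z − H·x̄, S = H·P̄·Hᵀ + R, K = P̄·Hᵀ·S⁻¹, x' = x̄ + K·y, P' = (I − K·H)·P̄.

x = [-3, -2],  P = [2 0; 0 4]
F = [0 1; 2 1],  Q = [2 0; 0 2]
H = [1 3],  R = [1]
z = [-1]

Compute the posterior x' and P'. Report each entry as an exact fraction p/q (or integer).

x̄ = F·x = [-2, -8]
P̄ = F·P·Fᵀ + Q = [6 4; 4 14]
y = z − H·x̄ = [25]
S = H·P̄·Hᵀ + R = [157]
K = P̄·Hᵀ·S⁻¹ = [18/157; 46/157]
x' = x̄ + K·y = [136/157, -106/157]
P' = (I − K·H)·P̄ = [618/157 -200/157; -200/157 82/157]

x' = [136/157, -106/157]
P' = [618/157 -200/157; -200/157 82/157]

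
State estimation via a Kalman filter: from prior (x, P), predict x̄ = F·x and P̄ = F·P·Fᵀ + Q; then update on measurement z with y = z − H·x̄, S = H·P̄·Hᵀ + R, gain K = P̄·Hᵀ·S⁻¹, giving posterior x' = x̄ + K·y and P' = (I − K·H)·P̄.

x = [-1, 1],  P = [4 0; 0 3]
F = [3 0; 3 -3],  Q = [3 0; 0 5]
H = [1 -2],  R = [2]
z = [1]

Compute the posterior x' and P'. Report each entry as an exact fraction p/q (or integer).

x' = [-243/169, -214/169]
P' = [5502/169 2784/169; 2784/169 1492/169]

x̄ = F·x = [-3, -6]
P̄ = F·P·Fᵀ + Q = [39 36; 36 68]
y = z − H·x̄ = [-8]
S = H·P̄·Hᵀ + R = [169]
K = P̄·Hᵀ·S⁻¹ = [-33/169; -100/169]
x' = x̄ + K·y = [-243/169, -214/169]
P' = (I − K·H)·P̄ = [5502/169 2784/169; 2784/169 1492/169]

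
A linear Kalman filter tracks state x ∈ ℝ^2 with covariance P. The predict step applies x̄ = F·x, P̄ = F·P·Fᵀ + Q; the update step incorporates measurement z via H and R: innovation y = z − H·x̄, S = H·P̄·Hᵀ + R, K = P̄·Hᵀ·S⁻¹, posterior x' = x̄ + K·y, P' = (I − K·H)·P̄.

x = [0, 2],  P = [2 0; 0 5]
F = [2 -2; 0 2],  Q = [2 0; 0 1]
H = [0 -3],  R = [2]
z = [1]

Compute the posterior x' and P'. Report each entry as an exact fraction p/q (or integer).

x' = [16/191, -55/191]
P' = [2130/191 -40/191; -40/191 42/191]

x̄ = F·x = [-4, 4]
P̄ = F·P·Fᵀ + Q = [30 -20; -20 21]
y = z − H·x̄ = [13]
S = H·P̄·Hᵀ + R = [191]
K = P̄·Hᵀ·S⁻¹ = [60/191; -63/191]
x' = x̄ + K·y = [16/191, -55/191]
P' = (I − K·H)·P̄ = [2130/191 -40/191; -40/191 42/191]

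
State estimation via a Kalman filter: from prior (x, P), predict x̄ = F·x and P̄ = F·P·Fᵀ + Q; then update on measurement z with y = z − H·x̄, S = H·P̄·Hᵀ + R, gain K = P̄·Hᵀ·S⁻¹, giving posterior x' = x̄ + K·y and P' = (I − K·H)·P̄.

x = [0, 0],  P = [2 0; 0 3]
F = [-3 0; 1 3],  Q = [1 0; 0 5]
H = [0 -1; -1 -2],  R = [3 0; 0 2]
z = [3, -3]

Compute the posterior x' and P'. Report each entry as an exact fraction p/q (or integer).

x' = [1863/359, -492/359]
P' = [8654/1077 -1232/359; -1232/359 678/359]

x̄ = F·x = [0, 0]
P̄ = F·P·Fᵀ + Q = [19 -6; -6 34]
y = z − H·x̄ = [3, -3]
S = H·P̄·Hᵀ + R = [37 62; 62 133]
K = P̄·Hᵀ·S⁻¹ = [1232/1077 -631/1077; -226/359 -62/359]
x' = x̄ + K·y = [1863/359, -492/359]
P' = (I − K·H)·P̄ = [8654/1077 -1232/359; -1232/359 678/359]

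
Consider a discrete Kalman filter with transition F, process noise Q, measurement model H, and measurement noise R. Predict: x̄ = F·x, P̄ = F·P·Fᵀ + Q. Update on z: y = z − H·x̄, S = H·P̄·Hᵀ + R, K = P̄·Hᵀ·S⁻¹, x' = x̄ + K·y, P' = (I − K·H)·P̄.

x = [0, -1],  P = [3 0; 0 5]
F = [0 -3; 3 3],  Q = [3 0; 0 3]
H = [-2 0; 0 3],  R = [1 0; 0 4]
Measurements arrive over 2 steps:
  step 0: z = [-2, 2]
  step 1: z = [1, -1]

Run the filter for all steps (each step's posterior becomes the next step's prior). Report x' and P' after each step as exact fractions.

step 0: x' = [58020/58147, 37374/58147], P' = [14367/58147 -180/58147; -180/58147 25500/58147]
step 1: x' = [-6537351/13982864, -1827333/27965728], P' = [417423/1747858 -28485/3495716; -28485/3495716 2921313/6991432]

step 0: x̄ = F·x = [3, -3]
step 0: P̄ = F·P·Fᵀ + Q = [48 -45; -45 75]
step 0: y = z − H·x̄ = [4, 11]
step 0: S = H·P̄·Hᵀ + R = [193 270; 270 679]
step 0: K = P̄·Hᵀ·S⁻¹ = [-28734/58147 -135/58147; 360/58147 19125/58147]
step 0: x' = x̄ + K·y = [58020/58147, 37374/58147]
step 0: P' = (I − K·H)·P̄ = [14367/58147 -180/58147; -180/58147 25500/58147]
step 1: x̄ = F·x = [-112122/58147, 286182/58147]
step 1: P̄ = F·P·Fᵀ + Q = [403941/58147 -227880/58147; -227880/58147 530004/58147]
step 1: y = z − H·x̄ = [-166097/58147, -916693/58147]
step 1: S = H·P̄·Hᵀ + R = [1673911/58147 1367280/58147; 1367280/58147 5002624/58147]
step 1: K = P̄·Hᵀ·S⁻¹ = [-417423/873929 -85455/13982864; 28485/1747858 8763939/27965728]
step 1: x' = x̄ + K·y = [-6537351/13982864, -1827333/27965728]
step 1: P' = (I − K·H)·P̄ = [417423/1747858 -28485/3495716; -28485/3495716 2921313/6991432]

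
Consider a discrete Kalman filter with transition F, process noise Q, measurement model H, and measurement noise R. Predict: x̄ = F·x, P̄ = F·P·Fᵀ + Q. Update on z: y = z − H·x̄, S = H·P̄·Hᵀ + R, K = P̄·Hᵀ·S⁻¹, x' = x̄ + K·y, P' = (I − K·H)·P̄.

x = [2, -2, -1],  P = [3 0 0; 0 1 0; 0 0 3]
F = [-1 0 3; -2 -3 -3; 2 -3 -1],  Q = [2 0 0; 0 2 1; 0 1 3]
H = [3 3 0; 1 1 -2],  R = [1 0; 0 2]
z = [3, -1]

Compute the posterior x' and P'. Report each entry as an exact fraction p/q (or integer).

x' = [623/5354, 4873/5354, 3218/2677]
P' = [848865/37478 -849159/37478 -4702/18739; -849159/37478 853597/37478 5710/18739; -4702/18739 5710/18739 9679/18739]

x̄ = F·x = [-5, 5, 11]
P̄ = F·P·Fᵀ + Q = [32 -21 -15; -21 50 7; -15 7 27]
y = z − H·x̄ = [3, 21]
S = H·P̄·Hᵀ + R = [361 168; 168 182]
K = P̄·Hᵀ·S⁻¹ = [-63/2677 9257/37478; 951/2677 -9201/37478; 432/2677 -9175/18739]
x' = x̄ + K·y = [623/5354, 4873/5354, 3218/2677]
P' = (I − K·H)·P̄ = [848865/37478 -849159/37478 -4702/18739; -849159/37478 853597/37478 5710/18739; -4702/18739 5710/18739 9679/18739]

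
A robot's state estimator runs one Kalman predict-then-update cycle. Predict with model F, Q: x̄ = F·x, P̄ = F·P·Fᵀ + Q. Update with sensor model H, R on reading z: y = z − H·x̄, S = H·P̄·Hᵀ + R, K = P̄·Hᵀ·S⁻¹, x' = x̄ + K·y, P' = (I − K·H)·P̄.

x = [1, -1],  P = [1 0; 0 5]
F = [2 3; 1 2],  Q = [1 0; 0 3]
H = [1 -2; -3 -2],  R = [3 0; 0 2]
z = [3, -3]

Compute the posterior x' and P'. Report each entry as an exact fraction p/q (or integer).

x̄ = F·x = [-1, -1]
P̄ = F·P·Fᵀ + Q = [50 32; 32 24]
y = z − H·x̄ = [2, -8]
S = H·P̄·Hᵀ + R = [21 74; 74 932]
K = P̄·Hᵀ·S⁻¹ = [697/3524 -1729/7048; -266/881 -115/881]
x' = x̄ + K·y = [2393/1762, -493/881]
P' = (I − K·H)·P̄ = [955/3524 -142/881; -142/881 328/881]

x' = [2393/1762, -493/881]
P' = [955/3524 -142/881; -142/881 328/881]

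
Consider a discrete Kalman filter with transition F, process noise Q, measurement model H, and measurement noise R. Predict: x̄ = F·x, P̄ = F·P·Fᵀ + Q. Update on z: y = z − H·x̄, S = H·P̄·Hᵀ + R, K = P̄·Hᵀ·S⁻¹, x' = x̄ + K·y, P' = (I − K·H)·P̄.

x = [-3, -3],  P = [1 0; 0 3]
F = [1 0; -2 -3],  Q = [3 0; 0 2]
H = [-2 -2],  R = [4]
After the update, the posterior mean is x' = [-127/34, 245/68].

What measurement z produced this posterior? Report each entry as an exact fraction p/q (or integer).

z = [1]

x̄ = F·x = [-3, 15]
P̄ = F·P·Fᵀ + Q = [4 -2; -2 33]
S = H·P̄·Hᵀ + R = [136]
K = P̄·Hᵀ·S⁻¹ = [-1/34; -31/68]
x' − x̄ = [-25/34, -775/68] = K·y
y = (KᵀK)⁻¹·Kᵀ·(x' − x̄) = [25]
z = y + H·x̄ = [25] + [-24] = [1]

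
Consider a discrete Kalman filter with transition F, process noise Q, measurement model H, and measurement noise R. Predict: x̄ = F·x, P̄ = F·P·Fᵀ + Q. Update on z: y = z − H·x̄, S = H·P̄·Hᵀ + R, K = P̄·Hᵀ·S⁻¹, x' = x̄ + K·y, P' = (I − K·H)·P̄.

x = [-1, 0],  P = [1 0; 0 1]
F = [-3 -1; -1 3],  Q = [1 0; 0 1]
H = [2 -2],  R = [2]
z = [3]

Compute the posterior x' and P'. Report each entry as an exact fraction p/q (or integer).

x̄ = F·x = [3, 1]
P̄ = F·P·Fᵀ + Q = [11 0; 0 11]
y = z − H·x̄ = [-1]
S = H·P̄·Hᵀ + R = [90]
K = P̄·Hᵀ·S⁻¹ = [11/45; -11/45]
x' = x̄ + K·y = [124/45, 56/45]
P' = (I − K·H)·P̄ = [253/45 242/45; 242/45 253/45]

x' = [124/45, 56/45]
P' = [253/45 242/45; 242/45 253/45]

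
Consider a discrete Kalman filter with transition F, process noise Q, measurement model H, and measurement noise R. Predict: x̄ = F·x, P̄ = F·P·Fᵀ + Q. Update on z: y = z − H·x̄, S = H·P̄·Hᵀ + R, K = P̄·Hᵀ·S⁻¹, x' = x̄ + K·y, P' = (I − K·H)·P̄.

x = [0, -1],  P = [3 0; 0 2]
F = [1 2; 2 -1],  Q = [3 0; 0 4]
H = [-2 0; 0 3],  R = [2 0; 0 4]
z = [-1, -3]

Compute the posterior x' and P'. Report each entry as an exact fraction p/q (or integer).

x̄ = F·x = [-2, 1]
P̄ = F·P·Fᵀ + Q = [14 2; 2 18]
y = z − H·x̄ = [-5, -6]
S = H·P̄·Hᵀ + R = [58 -12; -12 166]
K = P̄·Hᵀ·S⁻¹ = [-1144/2371 3/2371; -4/2371 771/2371]
x' = x̄ + K·y = [960/2371, -2235/2371]
P' = (I − K·H)·P̄ = [1144/2371 4/2371; 4/2371 1028/2371]

x' = [960/2371, -2235/2371]
P' = [1144/2371 4/2371; 4/2371 1028/2371]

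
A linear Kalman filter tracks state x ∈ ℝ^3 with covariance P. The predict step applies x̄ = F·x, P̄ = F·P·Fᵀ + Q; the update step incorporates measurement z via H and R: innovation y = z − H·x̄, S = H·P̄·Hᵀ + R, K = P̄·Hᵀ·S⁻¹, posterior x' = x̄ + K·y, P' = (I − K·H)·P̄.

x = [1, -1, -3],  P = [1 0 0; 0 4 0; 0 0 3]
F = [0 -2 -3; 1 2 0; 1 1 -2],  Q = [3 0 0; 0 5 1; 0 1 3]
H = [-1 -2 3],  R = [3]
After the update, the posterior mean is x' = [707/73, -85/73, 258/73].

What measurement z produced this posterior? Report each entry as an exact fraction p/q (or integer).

z = [3]

x̄ = F·x = [11, -1, 6]
P̄ = F·P·Fᵀ + Q = [46 -16 10; -16 22 10; 10 10 20]
S = H·P̄·Hᵀ + R = [73]
K = P̄·Hᵀ·S⁻¹ = [16/73; 2/73; 30/73]
x' − x̄ = [-96/73, -12/73, -180/73] = K·y
y = (KᵀK)⁻¹·Kᵀ·(x' − x̄) = [-6]
z = y + H·x̄ = [-6] + [9] = [3]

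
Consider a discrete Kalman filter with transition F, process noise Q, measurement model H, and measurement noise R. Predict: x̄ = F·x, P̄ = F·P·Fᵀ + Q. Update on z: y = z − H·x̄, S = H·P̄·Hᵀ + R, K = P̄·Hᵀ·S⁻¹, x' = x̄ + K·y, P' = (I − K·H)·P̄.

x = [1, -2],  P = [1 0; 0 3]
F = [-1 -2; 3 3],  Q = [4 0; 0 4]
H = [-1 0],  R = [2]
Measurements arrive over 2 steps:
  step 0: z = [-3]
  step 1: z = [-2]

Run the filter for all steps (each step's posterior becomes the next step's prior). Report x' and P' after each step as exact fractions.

step 0: x' = [3, -3], P' = [34/19 -42/19; -42/19 319/19]
step 1: x' = [1275/628, 819/628], P' = [609/314 -819/314; -819/314 5963/314]

step 0: x̄ = F·x = [3, -3]
step 0: P̄ = F·P·Fᵀ + Q = [17 -21; -21 40]
step 0: y = z − H·x̄ = [0]
step 0: S = H·P̄·Hᵀ + R = [19]
step 0: K = P̄·Hᵀ·S⁻¹ = [-17/19; 21/19]
step 0: x' = x̄ + K·y = [3, -3]
step 0: P' = (I − K·H)·P̄ = [34/19 -42/19; -42/19 319/19]
step 1: x̄ = F·x = [3, 0]
step 1: P̄ = F·P·Fᵀ + Q = [1218/19 -1638/19; -1638/19 2497/19]
step 1: y = z − H·x̄ = [1]
step 1: S = H·P̄·Hᵀ + R = [1256/19]
step 1: K = P̄·Hᵀ·S⁻¹ = [-609/628; 819/628]
step 1: x' = x̄ + K·y = [1275/628, 819/628]
step 1: P' = (I − K·H)·P̄ = [609/314 -819/314; -819/314 5963/314]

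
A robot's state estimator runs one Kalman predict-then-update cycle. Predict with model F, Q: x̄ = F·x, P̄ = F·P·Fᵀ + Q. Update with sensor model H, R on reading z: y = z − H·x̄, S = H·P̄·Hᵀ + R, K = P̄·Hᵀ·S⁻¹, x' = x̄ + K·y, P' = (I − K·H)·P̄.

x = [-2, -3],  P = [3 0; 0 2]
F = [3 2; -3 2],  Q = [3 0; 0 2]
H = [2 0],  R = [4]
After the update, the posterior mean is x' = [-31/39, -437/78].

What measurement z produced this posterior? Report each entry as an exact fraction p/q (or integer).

z = [-1]

x̄ = F·x = [-12, 0]
P̄ = F·P·Fᵀ + Q = [38 -19; -19 37]
S = H·P̄·Hᵀ + R = [156]
K = P̄·Hᵀ·S⁻¹ = [19/39; -19/78]
x' − x̄ = [437/39, -437/78] = K·y
y = (KᵀK)⁻¹·Kᵀ·(x' − x̄) = [23]
z = y + H·x̄ = [23] + [-24] = [-1]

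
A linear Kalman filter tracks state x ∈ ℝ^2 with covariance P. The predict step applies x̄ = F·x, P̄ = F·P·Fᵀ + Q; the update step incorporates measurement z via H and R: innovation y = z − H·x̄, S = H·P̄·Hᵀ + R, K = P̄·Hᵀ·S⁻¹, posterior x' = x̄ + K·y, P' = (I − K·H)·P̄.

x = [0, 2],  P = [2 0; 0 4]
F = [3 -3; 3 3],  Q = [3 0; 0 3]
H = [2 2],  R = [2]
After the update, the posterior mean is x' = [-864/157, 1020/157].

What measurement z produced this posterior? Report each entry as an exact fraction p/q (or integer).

x̄ = F·x = [-6, 6]
P̄ = F·P·Fᵀ + Q = [57 -18; -18 57]
S = H·P̄·Hᵀ + R = [314]
K = P̄·Hᵀ·S⁻¹ = [39/157; 39/157]
x' − x̄ = [78/157, 78/157] = K·y
y = (KᵀK)⁻¹·Kᵀ·(x' − x̄) = [2]
z = y + H·x̄ = [2] + [0] = [2]

z = [2]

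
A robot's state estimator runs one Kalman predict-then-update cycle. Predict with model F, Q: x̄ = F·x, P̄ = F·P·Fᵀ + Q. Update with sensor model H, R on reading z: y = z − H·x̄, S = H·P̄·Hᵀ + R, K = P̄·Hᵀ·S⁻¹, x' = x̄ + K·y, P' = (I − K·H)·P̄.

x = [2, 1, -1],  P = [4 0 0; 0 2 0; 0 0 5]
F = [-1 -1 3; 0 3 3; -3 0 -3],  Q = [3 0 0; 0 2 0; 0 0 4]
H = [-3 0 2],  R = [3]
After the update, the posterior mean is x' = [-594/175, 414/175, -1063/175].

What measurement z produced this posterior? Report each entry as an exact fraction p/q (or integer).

z = [-2]

x̄ = F·x = [-6, 0, -3]
P̄ = F·P·Fᵀ + Q = [54 39 -33; 39 65 -45; -33 -45 85]
S = H·P̄·Hᵀ + R = [1225]
K = P̄·Hᵀ·S⁻¹ = [-228/1225; -207/1225; 269/1225]
x' − x̄ = [456/175, 414/175, -538/175] = K·y
y = (KᵀK)⁻¹·Kᵀ·(x' − x̄) = [-14]
z = y + H·x̄ = [-14] + [12] = [-2]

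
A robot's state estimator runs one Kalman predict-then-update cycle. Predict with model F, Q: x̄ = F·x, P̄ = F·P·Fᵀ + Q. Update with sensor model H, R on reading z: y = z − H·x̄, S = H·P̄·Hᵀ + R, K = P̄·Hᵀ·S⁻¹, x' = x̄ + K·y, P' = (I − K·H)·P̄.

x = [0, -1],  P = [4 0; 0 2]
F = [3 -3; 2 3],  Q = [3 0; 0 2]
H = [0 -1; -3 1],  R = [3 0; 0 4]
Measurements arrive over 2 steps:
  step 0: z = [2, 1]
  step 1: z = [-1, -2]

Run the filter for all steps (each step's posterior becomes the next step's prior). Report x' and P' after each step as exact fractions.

step 0: x' = [-6490/6613, -13509/6613], P' = [4932/6613 6072/6613; 6072/6613 18288/6613]
step 1: x' = [22118457/32726441, 5314025/32726441], P' = [21209262/32726441 24023574/32726441; 24023574/32726441 79519866/32726441]

step 0: x̄ = F·x = [3, -3]
step 0: P̄ = F·P·Fᵀ + Q = [57 6; 6 36]
step 0: y = z − H·x̄ = [-1, 13]
step 0: S = H·P̄·Hᵀ + R = [39 -18; -18 517]
step 0: K = P̄·Hᵀ·S⁻¹ = [-2024/6613 -2181/6613; -6096/6613 18/6613]
step 0: x' = x̄ + K·y = [-6490/6613, -13509/6613]
step 0: P' = (I − K·H)·P̄ = [4932/6613 6072/6613; 6072/6613 18288/6613]
step 1: x̄ = F·x = [21057/6613, -53507/6613]
step 1: P̄ = F·P·Fᵀ + Q = [119523/6613 -116784/6613; -116784/6613 270410/6613]
step 1: y = z − H·x̄ = [-60120/6613, 103452/6613]
step 1: S = H·P̄·Hᵀ + R = [290249/6613 -620762/6613; -620762/6613 2073273/6613]
step 1: K = P̄·Hᵀ·S⁻¹ = [-8007858/32726441 -9901053/32726441; -26506622/32726441 1862286/32726441]
step 1: x' = x̄ + K·y = [22118457/32726441, 5314025/32726441]
step 1: P' = (I − K·H)·P̄ = [21209262/32726441 24023574/32726441; 24023574/32726441 79519866/32726441]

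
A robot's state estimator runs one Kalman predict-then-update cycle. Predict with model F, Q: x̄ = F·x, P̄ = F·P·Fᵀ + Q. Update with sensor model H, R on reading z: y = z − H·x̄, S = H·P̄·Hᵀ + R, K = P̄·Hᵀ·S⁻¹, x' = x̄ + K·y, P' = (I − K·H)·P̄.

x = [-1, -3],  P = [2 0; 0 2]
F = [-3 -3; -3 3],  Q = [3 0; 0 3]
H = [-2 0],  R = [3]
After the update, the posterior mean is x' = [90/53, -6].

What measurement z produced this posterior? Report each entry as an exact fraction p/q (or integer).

z = [-3]

x̄ = F·x = [12, -6]
P̄ = F·P·Fᵀ + Q = [39 0; 0 39]
S = H·P̄·Hᵀ + R = [159]
K = P̄·Hᵀ·S⁻¹ = [-26/53; 0]
x' − x̄ = [-546/53, 0] = K·y
y = (KᵀK)⁻¹·Kᵀ·(x' − x̄) = [21]
z = y + H·x̄ = [21] + [-24] = [-3]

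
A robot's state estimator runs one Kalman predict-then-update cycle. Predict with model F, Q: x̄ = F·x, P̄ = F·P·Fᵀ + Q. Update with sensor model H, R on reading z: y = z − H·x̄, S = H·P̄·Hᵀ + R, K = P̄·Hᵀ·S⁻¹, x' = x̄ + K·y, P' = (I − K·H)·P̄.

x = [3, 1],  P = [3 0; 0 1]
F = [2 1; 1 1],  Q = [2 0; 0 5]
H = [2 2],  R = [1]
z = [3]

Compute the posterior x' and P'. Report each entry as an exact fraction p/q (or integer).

x̄ = F·x = [7, 4]
P̄ = F·P·Fᵀ + Q = [15 7; 7 9]
y = z − H·x̄ = [-19]
S = H·P̄·Hᵀ + R = [153]
K = P̄·Hᵀ·S⁻¹ = [44/153; 32/153]
x' = x̄ + K·y = [235/153, 4/153]
P' = (I − K·H)·P̄ = [359/153 -337/153; -337/153 353/153]

x' = [235/153, 4/153]
P' = [359/153 -337/153; -337/153 353/153]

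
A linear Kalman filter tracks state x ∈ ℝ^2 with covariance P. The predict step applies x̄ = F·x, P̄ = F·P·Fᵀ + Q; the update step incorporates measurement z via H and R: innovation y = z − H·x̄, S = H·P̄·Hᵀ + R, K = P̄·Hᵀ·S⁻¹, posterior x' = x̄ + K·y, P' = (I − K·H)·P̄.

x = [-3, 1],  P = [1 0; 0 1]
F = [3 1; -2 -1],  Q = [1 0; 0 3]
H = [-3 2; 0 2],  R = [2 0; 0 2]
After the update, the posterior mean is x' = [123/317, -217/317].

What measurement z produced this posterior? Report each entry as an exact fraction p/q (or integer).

z = [-3, -1]

x̄ = F·x = [-8, 5]
P̄ = F·P·Fᵀ + Q = [11 -7; -7 8]
S = H·P̄·Hᵀ + R = [217 74; 74 34]
K = P̄·Hᵀ·S⁻¹ = [-281/951 220/951; 37/951 367/951]
x' − x̄ = [2659/317, -1802/317] = K·y
y = (KᵀK)⁻¹·Kᵀ·(x' − x̄) = [-37, -11]
z = y + H·x̄ = [-37, -11] + [34, 10] = [-3, -1]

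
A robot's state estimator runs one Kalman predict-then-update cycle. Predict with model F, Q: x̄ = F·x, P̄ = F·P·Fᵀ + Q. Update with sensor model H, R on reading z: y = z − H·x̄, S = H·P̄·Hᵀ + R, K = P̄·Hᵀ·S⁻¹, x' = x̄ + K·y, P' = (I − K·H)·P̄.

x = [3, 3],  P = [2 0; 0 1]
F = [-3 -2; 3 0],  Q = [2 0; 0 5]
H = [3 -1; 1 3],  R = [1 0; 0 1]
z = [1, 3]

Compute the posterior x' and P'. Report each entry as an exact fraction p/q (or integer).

x̄ = F·x = [-15, 9]
P̄ = F·P·Fᵀ + Q = [24 -18; -18 23]
y = z − H·x̄ = [55, -9]
S = H·P̄·Hᵀ + R = [348 -141; -141 124]
K = P̄·Hᵀ·S⁻¹ = [2310/7757 750/7757; -2357/23271 2297/7757]
x' = x̄ + K·y = [3945/7757, 17785/23271]
P' = (I − K·H)·P̄ = [768/7757 -6/7757; -6/7757 2303/23271]

x' = [3945/7757, 17785/23271]
P' = [768/7757 -6/7757; -6/7757 2303/23271]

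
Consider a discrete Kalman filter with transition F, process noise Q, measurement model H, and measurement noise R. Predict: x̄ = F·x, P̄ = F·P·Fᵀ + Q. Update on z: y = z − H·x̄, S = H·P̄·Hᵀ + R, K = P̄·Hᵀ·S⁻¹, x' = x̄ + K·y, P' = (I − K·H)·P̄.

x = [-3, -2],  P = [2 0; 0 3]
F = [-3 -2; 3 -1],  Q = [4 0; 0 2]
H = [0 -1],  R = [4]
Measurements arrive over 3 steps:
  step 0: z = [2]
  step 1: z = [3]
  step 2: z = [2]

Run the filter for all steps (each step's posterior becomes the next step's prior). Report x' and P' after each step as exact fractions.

step 0: x' = [97/9, -74/27], P' = [86/3 -16/9; -16/9 92/27]
step 1: x' = [12783/1877, -4603/1877], P' = [69323/1877 -6638/1877; -6638/1877 7400/1877]
step 2: x' = [4065931/682397, -1177970/682397], P' = [26408762/682397 -2356772/682397; -2356772/682397 2699556/682397]

step 0: x̄ = F·x = [13, -7]
step 0: P̄ = F·P·Fᵀ + Q = [34 -12; -12 23]
step 0: y = z − H·x̄ = [-5]
step 0: S = H·P̄·Hᵀ + R = [27]
step 0: K = P̄·Hᵀ·S⁻¹ = [4/9; -23/27]
step 0: x' = x̄ + K·y = [97/9, -74/27]
step 0: P' = (I − K·H)·P̄ = [86/3 -16/9; -16/9 92/27]
step 1: x̄ = F·x = [-725/27, 947/27]
step 1: P̄ = F·P·Fᵀ + Q = [6866/27 -6638/27; -6638/27 7400/27]
step 1: y = z − H·x̄ = [1028/27]
step 1: S = H·P̄·Hᵀ + R = [7508/27]
step 1: K = P̄·Hᵀ·S⁻¹ = [3319/3754; -1850/1877]
step 1: x' = x̄ + K·y = [12783/1877, -4603/1877]
step 1: P' = (I − K·H)·P̄ = [69323/1877 -6638/1877; -6638/1877 7400/1877]
step 2: x̄ = F·x = [-29143/1877, 42952/1877]
step 2: P̄ = F·P·Fᵀ + Q = [581359/1877 -589193/1877; -589193/1877 674889/1877]
step 2: y = z − H·x̄ = [46706/1877]
step 2: S = H·P̄·Hᵀ + R = [682397/1877]
step 2: K = P̄·Hᵀ·S⁻¹ = [589193/682397; -674889/682397]
step 2: x' = x̄ + K·y = [4065931/682397, -1177970/682397]
step 2: P' = (I − K·H)·P̄ = [26408762/682397 -2356772/682397; -2356772/682397 2699556/682397]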